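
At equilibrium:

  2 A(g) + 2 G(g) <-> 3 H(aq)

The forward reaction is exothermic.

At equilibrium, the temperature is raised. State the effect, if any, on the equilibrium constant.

decreases

K depends on temperature via the van 't Hoff relation. The forward reaction is exothermic, so raising T decreases K.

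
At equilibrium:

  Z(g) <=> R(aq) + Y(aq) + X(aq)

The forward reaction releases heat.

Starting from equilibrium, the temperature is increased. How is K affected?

K depends on temperature via the van 't Hoff relation. The forward reaction is exothermic, so raising T decreases K.

decreases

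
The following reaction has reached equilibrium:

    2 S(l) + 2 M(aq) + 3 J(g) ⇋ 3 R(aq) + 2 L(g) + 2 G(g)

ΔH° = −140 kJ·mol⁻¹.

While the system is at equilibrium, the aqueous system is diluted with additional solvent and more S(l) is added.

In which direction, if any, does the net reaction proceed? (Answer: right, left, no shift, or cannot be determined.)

right

Dilution lowers every aqueous concentration by the same factor. Δn_aq = 3 − 2 = +1, so the system shifts toward the side with more dissolved moles — to the right.
S is a pure liquid; its activity is 1 regardless of amount, so Q is unaffected — no shift from this change.
Only the nonzero effect(s) matter; the net shift is to the right.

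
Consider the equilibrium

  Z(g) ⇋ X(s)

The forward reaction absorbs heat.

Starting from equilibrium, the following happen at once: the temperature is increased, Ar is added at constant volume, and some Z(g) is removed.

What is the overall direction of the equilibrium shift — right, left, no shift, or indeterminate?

cannot be determined

The forward reaction is endothermic. Raising T favours the endothermic direction — shift to the right.
At constant volume, adding an inert gas leaves every reacting species' partial pressure unchanged, so Q is unchanged — no shift from this change.
Removing Z (g), a reactant, drives the reaction to the left.
The individual effects push in opposite directions; without quantitative information the net direction cannot be determined.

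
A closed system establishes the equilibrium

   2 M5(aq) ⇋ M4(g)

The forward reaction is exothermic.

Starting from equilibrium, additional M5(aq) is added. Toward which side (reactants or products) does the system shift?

Adding M5 (aq), a reactant, drives the reaction to the right.

right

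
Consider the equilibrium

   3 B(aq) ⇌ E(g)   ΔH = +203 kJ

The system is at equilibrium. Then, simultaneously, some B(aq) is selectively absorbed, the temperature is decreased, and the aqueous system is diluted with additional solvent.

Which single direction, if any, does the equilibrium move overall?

left

Removing B (aq), a reactant, drives the reaction to the left.
The forward reaction is endothermic. Lowering T favours the exothermic direction — shift to the left.
Dilution lowers every aqueous concentration by the same factor. Δn_aq = 0 − 3 = -3, so the system shifts toward the side with more dissolved moles — to the left.
All effects act in the same direction — net shift to the left.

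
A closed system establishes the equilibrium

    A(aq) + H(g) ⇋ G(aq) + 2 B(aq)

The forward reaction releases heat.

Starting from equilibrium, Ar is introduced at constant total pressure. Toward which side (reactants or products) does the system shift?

left

Adding inert gas at constant total pressure expands the volume and lowers every reacting partial pressure. With Δn_gas = 0 − 1 = -1, Q moves away from K toward the side with fewer gas moles, so the system shifts toward the side with more gas moles — to the left.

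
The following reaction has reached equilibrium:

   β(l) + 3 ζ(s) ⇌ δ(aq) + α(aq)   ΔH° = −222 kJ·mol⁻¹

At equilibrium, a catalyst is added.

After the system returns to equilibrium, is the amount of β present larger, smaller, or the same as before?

A catalyst speeds both forward and reverse rates equally; it changes neither Q nor K — no shift from this change.
No net shift occurs, so the amount of β is unchanged.

unchanged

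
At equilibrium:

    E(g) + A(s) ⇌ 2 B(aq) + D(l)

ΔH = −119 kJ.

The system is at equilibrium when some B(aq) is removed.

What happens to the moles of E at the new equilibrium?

Removing B (aq), a product, drives the reaction to the right.
The net shift is to the right. E is a reactant, so its amount decreases.

decreases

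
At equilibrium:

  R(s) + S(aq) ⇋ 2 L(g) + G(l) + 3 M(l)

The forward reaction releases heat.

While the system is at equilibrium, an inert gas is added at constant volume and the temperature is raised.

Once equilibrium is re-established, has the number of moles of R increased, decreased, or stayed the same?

At constant volume, adding an inert gas leaves every reacting species' partial pressure unchanged, so Q is unchanged — no shift from this change.
The forward reaction is exothermic. Raising T favours the endothermic direction — shift to the left.
The net shift is to the left. R is a reactant, so its amount increases.

increases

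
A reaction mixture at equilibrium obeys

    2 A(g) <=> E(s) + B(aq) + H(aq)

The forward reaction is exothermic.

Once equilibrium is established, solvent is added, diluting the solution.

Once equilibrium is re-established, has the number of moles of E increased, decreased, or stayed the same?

increases

Dilution lowers every aqueous concentration by the same factor. Δn_aq = 2 − 0 = +2, so the system shifts toward the side with more dissolved moles — to the right.
The net shift is to the right. E is a product, so its amount increases.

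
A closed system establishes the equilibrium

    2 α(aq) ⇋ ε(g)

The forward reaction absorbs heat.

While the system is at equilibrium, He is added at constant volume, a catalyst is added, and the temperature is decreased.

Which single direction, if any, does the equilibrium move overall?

left

At constant volume, adding an inert gas leaves every reacting species' partial pressure unchanged, so Q is unchanged — no shift from this change.
A catalyst speeds both forward and reverse rates equally; it changes neither Q nor K — no shift from this change.
The forward reaction is endothermic. Lowering T favours the exothermic direction — shift to the left.
Only the nonzero effect(s) matter; the net shift is to the left.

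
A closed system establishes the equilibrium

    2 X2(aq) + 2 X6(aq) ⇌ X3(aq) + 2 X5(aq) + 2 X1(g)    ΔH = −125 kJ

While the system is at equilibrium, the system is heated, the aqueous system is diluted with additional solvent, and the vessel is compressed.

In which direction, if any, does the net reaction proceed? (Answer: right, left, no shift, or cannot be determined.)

left

The forward reaction is exothermic. Raising T favours the endothermic direction — shift to the left.
Dilution lowers every aqueous concentration by the same factor. Δn_aq = 3 − 4 = -1, so the system shifts toward the side with more dissolved moles — to the left.
Gas moles: reactants 0, products 2 (Δn_gas = +2). Compression shifts the system toward the side with fewer moles of gas — to the left.
All effects act in the same direction — net shift to the left.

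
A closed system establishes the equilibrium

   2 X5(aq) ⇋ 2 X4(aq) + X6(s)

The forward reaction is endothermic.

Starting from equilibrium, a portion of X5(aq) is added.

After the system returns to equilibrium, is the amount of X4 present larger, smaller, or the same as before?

increases

Adding X5 (aq), a reactant, drives the reaction to the right.
The net shift is to the right. X4 is a product, so its amount increases.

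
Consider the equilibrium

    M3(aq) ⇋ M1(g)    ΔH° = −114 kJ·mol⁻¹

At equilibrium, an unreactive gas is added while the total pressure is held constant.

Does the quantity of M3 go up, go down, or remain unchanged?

Adding inert gas at constant total pressure expands the volume and lowers every reacting partial pressure. With Δn_gas = 1 − 0 = +1, Q moves away from K toward the side with fewer gas moles, so the system shifts toward the side with more gas moles — to the right.
The net shift is to the right. M3 is a reactant, so its amount decreases.

decreases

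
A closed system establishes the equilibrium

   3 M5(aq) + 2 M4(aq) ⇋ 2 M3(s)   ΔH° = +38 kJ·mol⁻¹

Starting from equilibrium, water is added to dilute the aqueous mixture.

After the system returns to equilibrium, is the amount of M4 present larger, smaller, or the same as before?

increases

Dilution lowers every aqueous concentration by the same factor. Δn_aq = 0 − 5 = -5, so the system shifts toward the side with more dissolved moles — to the left.
The net shift is to the left. M4 is a reactant, so its amount increases.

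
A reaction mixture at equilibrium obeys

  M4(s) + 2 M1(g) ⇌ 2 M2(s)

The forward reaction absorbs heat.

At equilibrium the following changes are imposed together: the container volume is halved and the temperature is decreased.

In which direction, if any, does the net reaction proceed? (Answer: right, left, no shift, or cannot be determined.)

cannot be determined

Gas moles: reactants 2, products 0 (Δn_gas = -2). Compression shifts the system toward the side with fewer moles of gas — to the right.
The forward reaction is endothermic. Lowering T favours the exothermic direction — shift to the left.
The individual effects push in opposite directions; without quantitative information the net direction cannot be determined.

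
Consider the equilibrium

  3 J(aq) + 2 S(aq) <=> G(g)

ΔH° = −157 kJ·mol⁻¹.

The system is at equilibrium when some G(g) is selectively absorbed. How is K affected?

The equilibrium constant depends only on temperature. This perturbation may move the position of equilibrium, but since T is unchanged, K itself is unchanged.

unchanged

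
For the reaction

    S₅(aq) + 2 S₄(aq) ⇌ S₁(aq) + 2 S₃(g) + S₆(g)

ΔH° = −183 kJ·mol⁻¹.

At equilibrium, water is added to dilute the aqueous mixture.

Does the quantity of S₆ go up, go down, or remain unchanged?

Dilution lowers every aqueous concentration by the same factor. Δn_aq = 1 − 3 = -2, so the system shifts toward the side with more dissolved moles — to the left.
The net shift is to the left. S₆ is a product, so its amount decreases.

decreases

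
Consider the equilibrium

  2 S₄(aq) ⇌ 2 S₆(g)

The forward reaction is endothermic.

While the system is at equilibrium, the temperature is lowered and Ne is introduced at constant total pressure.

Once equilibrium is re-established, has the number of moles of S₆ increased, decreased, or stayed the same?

cannot be determined

The forward reaction is endothermic. Lowering T favours the exothermic direction — shift to the left.
Adding inert gas at constant total pressure expands the volume and lowers every reacting partial pressure. With Δn_gas = 2 − 0 = +2, Q moves away from K toward the side with fewer gas moles, so the system shifts toward the side with more gas moles — to the right.
The two effects oppose each other, so the net shift — and hence the change in S₆ — cannot be determined from the given information.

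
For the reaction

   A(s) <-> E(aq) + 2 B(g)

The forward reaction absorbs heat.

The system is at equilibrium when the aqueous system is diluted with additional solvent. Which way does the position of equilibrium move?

right

Dilution lowers every aqueous concentration by the same factor. Δn_aq = 1 − 0 = +1, so the system shifts toward the side with more dissolved moles — to the right.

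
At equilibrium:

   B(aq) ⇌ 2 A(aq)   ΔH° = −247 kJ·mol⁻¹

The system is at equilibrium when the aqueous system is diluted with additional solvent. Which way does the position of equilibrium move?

Dilution lowers every aqueous concentration by the same factor. Δn_aq = 2 − 1 = +1, so the system shifts toward the side with more dissolved moles — to the right.

right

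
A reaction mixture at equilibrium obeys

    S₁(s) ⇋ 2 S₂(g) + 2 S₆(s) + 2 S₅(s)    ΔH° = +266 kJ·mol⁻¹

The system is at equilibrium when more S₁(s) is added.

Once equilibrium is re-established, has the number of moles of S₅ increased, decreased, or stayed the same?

S₁ is a pure solid; its activity is 1 regardless of amount, so Q is unaffected — no shift from this change.
No net shift occurs, so the amount of S₅ is unchanged.

unchanged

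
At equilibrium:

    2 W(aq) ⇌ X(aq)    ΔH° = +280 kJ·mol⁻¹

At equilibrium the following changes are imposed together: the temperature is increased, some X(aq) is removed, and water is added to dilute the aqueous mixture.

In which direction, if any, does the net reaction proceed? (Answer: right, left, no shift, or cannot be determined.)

cannot be determined

The forward reaction is endothermic. Raising T favours the endothermic direction — shift to the right.
Removing X (aq), a product, drives the reaction to the right.
Dilution lowers every aqueous concentration by the same factor. Δn_aq = 1 − 2 = -1, so the system shifts toward the side with more dissolved moles — to the left.
The individual effects push in opposite directions; without quantitative information the net direction cannot be determined.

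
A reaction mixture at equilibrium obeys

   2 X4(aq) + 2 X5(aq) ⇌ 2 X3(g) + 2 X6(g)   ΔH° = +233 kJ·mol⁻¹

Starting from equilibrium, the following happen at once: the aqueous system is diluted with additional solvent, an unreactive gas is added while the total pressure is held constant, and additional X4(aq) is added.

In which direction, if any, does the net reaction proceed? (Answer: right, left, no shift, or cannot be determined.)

cannot be determined

Dilution lowers every aqueous concentration by the same factor. Δn_aq = 0 − 4 = -4, so the system shifts toward the side with more dissolved moles — to the left.
Adding inert gas at constant total pressure expands the volume and lowers every reacting partial pressure. With Δn_gas = 4 − 0 = +4, Q moves away from K toward the side with fewer gas moles, so the system shifts toward the side with more gas moles — to the right.
Adding X4 (aq), a reactant, drives the reaction to the right.
The individual effects push in opposite directions; without quantitative information the net direction cannot be determined.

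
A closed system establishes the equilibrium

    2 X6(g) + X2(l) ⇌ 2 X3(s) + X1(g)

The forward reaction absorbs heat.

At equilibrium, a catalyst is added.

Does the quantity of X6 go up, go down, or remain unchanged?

unchanged

A catalyst speeds both forward and reverse rates equally; it changes neither Q nor K — no shift from this change.
No net shift occurs, so the amount of X6 is unchanged.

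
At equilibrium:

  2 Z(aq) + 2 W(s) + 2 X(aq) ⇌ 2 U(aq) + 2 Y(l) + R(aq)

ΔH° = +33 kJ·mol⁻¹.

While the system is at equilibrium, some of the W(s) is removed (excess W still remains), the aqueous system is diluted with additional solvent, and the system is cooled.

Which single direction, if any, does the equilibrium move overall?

left

W is a pure solid; its activity is 1 regardless of amount, so Q is unaffected — no shift from this change.
Dilution lowers every aqueous concentration by the same factor. Δn_aq = 3 − 4 = -1, so the system shifts toward the side with more dissolved moles — to the left.
The forward reaction is endothermic. Lowering T favours the exothermic direction — shift to the left.
Only the nonzero effect(s) matter; the net shift is to the left.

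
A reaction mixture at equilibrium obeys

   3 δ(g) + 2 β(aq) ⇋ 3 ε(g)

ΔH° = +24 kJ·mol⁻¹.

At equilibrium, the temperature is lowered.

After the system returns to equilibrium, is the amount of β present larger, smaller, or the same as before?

increases

The forward reaction is endothermic. Lowering T favours the exothermic direction — shift to the left.
The net shift is to the left. β is a reactant, so its amount increases.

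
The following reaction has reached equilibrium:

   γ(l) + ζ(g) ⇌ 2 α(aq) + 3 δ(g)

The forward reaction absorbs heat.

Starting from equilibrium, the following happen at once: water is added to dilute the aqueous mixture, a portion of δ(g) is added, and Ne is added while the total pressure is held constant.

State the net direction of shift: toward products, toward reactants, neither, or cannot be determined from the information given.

cannot be determined

Dilution lowers every aqueous concentration by the same factor. Δn_aq = 2 − 0 = +2, so the system shifts toward the side with more dissolved moles — to the right.
Adding δ (g), a product, drives the reaction to the left.
Adding inert gas at constant total pressure expands the volume and lowers every reacting partial pressure. With Δn_gas = 3 − 1 = +2, Q moves away from K toward the side with fewer gas moles, so the system shifts toward the side with more gas moles — to the right.
The individual effects push in opposite directions; without quantitative information the net direction cannot be determined.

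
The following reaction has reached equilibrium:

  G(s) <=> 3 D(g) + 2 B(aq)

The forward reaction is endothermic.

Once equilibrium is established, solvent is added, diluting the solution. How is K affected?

unchanged

The equilibrium constant depends only on temperature. This perturbation may move the position of equilibrium, but since T is unchanged, K itself is unchanged.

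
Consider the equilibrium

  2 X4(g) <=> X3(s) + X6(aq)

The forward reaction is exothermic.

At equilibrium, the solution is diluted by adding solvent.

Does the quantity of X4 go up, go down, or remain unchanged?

Dilution lowers every aqueous concentration by the same factor. Δn_aq = 1 − 0 = +1, so the system shifts toward the side with more dissolved moles — to the right.
The net shift is to the right. X4 is a reactant, so its amount decreases.

decreases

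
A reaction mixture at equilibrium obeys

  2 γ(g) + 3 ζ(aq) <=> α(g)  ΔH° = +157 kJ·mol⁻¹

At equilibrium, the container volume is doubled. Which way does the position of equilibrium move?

Gas moles: reactants 2, products 1 (Δn_gas = -1). Expansion shifts the system toward the side with more moles of gas — to the left.

left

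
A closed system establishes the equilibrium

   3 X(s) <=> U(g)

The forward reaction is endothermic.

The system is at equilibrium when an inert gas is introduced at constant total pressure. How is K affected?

unchanged

The equilibrium constant depends only on temperature. This perturbation may move the position of equilibrium, but since T is unchanged, K itself is unchanged.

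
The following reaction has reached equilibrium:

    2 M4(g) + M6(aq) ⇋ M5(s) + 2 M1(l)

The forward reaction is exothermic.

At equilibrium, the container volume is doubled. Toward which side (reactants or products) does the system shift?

left

Gas moles: reactants 2, products 0 (Δn_gas = -2). Expansion shifts the system toward the side with more moles of gas — to the left.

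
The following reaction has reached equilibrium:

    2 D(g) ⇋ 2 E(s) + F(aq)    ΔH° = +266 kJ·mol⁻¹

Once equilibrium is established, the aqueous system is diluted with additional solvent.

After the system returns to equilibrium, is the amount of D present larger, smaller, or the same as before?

decreases

Dilution lowers every aqueous concentration by the same factor. Δn_aq = 1 − 0 = +1, so the system shifts toward the side with more dissolved moles — to the right.
The net shift is to the right. D is a reactant, so its amount decreases.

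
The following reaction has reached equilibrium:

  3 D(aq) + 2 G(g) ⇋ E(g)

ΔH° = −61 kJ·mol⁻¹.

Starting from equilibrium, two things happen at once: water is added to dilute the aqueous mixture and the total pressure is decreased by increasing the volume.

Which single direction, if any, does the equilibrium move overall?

left

Dilution lowers every aqueous concentration by the same factor. Δn_aq = 0 − 3 = -3, so the system shifts toward the side with more dissolved moles — to the left.
Gas moles: reactants 2, products 1 (Δn_gas = -1). Expansion shifts the system toward the side with more moles of gas — to the left.
All effects act in the same direction — net shift to the left.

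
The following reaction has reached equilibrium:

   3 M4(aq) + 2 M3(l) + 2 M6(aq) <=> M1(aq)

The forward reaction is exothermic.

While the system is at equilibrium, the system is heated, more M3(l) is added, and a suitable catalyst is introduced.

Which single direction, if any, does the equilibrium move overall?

left

The forward reaction is exothermic. Raising T favours the endothermic direction — shift to the left.
M3 is a pure liquid; its activity is 1 regardless of amount, so Q is unaffected — no shift from this change.
A catalyst speeds both forward and reverse rates equally; it changes neither Q nor K — no shift from this change.
Only the nonzero effect(s) matter; the net shift is to the left.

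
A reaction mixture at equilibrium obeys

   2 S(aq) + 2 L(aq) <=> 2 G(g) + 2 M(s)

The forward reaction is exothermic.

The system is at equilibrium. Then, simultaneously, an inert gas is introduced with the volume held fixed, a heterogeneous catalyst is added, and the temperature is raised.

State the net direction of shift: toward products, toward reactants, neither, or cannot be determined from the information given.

At constant volume, adding an inert gas leaves every reacting species' partial pressure unchanged, so Q is unchanged — no shift from this change.
A catalyst speeds both forward and reverse rates equally; it changes neither Q nor K — no shift from this change.
The forward reaction is exothermic. Raising T favours the endothermic direction — shift to the left.
Only the nonzero effect(s) matter; the net shift is to the left.

left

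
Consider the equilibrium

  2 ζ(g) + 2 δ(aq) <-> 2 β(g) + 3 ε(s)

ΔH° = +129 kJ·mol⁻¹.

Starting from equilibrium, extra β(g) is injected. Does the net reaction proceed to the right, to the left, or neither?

left

Adding β (g), a product, drives the reaction to the left.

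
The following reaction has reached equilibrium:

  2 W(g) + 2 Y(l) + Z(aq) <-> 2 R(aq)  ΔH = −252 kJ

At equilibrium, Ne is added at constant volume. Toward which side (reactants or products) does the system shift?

no shift

At constant volume, adding an inert gas leaves every reacting species' partial pressure unchanged, so Q is unchanged — no shift from this change.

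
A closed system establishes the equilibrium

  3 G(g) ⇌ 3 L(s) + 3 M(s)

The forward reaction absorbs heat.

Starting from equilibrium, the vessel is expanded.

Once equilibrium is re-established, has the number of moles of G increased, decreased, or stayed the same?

increases

Gas moles: reactants 3, products 0 (Δn_gas = -3). Expansion shifts the system toward the side with more moles of gas — to the left.
The net shift is to the left. G is a reactant, so its amount increases.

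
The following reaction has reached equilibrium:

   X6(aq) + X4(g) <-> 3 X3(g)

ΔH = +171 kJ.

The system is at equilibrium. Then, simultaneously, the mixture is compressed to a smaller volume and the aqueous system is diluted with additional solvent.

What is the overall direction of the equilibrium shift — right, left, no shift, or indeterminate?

Gas moles: reactants 1, products 3 (Δn_gas = +2). Compression shifts the system toward the side with fewer moles of gas — to the left.
Dilution lowers every aqueous concentration by the same factor. Δn_aq = 0 − 1 = -1, so the system shifts toward the side with more dissolved moles — to the left.
All effects act in the same direction — net shift to the left.

left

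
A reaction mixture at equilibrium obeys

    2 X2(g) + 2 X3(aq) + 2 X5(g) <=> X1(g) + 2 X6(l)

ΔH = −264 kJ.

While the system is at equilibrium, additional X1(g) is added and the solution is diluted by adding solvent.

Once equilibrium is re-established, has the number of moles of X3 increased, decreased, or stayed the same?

increases

Adding X1 (g), a product, drives the reaction to the left.
Dilution lowers every aqueous concentration by the same factor. Δn_aq = 0 − 2 = -2, so the system shifts toward the side with more dissolved moles — to the left.
The net shift is to the left. X3 is a reactant, so its amount increases.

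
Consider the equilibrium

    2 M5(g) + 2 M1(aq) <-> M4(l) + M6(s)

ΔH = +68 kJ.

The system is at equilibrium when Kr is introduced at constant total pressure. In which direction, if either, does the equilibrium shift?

Adding inert gas at constant total pressure expands the volume and lowers every reacting partial pressure. With Δn_gas = 0 − 2 = -2, Q moves away from K toward the side with fewer gas moles, so the system shifts toward the side with more gas moles — to the left.

left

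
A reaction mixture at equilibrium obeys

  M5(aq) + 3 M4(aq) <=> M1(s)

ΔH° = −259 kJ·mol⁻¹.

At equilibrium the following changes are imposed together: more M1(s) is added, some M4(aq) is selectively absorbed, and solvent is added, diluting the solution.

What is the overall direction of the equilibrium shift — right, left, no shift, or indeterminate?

M1 is a pure solid; its activity is 1 regardless of amount, so Q is unaffected — no shift from this change.
Removing M4 (aq), a reactant, drives the reaction to the left.
Dilution lowers every aqueous concentration by the same factor. Δn_aq = 0 − 4 = -4, so the system shifts toward the side with more dissolved moles — to the left.
Only the nonzero effect(s) matter; the net shift is to the left.

left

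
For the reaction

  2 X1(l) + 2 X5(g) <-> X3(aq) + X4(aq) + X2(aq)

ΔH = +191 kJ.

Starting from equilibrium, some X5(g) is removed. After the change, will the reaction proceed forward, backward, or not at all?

Removing X5 (g), a reactant, drives the reaction to the left.

left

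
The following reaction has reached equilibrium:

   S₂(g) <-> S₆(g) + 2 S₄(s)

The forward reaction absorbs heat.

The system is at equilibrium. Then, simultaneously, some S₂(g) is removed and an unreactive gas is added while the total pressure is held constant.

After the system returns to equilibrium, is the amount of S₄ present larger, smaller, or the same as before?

Removing S₂ (g), a reactant, drives the reaction to the left.
Adding inert gas at constant total pressure expands the volume, scaling every reacting partial pressure by the same factor. Δn_gas = 1 − 1 = 0, so Q is unchanged — no shift.
The net shift is to the left. S₄ is a product, so its amount decreases.

decreases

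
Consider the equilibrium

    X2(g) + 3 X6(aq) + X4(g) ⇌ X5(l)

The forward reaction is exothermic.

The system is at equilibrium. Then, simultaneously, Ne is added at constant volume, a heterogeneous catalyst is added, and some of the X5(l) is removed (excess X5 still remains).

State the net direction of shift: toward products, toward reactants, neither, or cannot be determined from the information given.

no shift

At constant volume, adding an inert gas leaves every reacting species' partial pressure unchanged, so Q is unchanged — no shift from this change.
A catalyst speeds both forward and reverse rates equally; it changes neither Q nor K — no shift from this change.
X5 is a pure liquid; its activity is 1 regardless of amount, so Q is unaffected — no shift from this change.
None of the changes alters Q relative to K, so there is no net shift.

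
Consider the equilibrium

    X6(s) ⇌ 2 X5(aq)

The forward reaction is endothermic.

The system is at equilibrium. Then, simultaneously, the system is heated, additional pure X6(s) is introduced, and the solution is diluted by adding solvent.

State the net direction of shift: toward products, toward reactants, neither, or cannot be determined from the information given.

The forward reaction is endothermic. Raising T favours the endothermic direction — shift to the right.
X6 is a pure solid; its activity is 1 regardless of amount, so Q is unaffected — no shift from this change.
Dilution lowers every aqueous concentration by the same factor. Δn_aq = 2 − 0 = +2, so the system shifts toward the side with more dissolved moles — to the right.
Only the nonzero effect(s) matter; the net shift is to the right.

right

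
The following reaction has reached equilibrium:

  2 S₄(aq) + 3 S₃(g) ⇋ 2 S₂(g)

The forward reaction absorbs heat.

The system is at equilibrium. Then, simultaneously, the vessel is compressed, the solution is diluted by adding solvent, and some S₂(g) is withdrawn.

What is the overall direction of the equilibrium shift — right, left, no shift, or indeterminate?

Gas moles: reactants 3, products 2 (Δn_gas = -1). Compression shifts the system toward the side with fewer moles of gas — to the right.
Dilution lowers every aqueous concentration by the same factor. Δn_aq = 0 − 2 = -2, so the system shifts toward the side with more dissolved moles — to the left.
Removing S₂ (g), a product, drives the reaction to the right.
The individual effects push in opposite directions; without quantitative information the net direction cannot be determined.

cannot be determined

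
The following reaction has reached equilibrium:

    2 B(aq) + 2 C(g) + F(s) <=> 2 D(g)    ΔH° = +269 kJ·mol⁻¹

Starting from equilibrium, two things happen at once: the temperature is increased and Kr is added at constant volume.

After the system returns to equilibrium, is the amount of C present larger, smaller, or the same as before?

decreases

The forward reaction is endothermic. Raising T favours the endothermic direction — shift to the right.
At constant volume, adding an inert gas leaves every reacting species' partial pressure unchanged, so Q is unchanged — no shift from this change.
The net shift is to the right. C is a reactant, so its amount decreases.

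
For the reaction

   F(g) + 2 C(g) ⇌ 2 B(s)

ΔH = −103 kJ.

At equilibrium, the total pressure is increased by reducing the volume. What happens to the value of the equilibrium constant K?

unchanged

The equilibrium constant depends only on temperature. This perturbation may move the position of equilibrium, but since T is unchanged, K itself is unchanged.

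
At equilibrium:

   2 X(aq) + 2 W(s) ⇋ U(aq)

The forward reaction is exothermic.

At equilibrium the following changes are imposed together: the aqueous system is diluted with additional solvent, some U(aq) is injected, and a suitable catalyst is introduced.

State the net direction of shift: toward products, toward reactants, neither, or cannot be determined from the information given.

left

Dilution lowers every aqueous concentration by the same factor. Δn_aq = 1 − 2 = -1, so the system shifts toward the side with more dissolved moles — to the left.
Adding U (aq), a product, drives the reaction to the left.
A catalyst speeds both forward and reverse rates equally; it changes neither Q nor K — no shift from this change.
Only the nonzero effect(s) matter; the net shift is to the left.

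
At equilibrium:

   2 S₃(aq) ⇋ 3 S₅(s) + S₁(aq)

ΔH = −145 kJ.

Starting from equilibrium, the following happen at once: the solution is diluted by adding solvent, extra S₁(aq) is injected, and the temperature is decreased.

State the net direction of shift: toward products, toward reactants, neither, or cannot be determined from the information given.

cannot be determined

Dilution lowers every aqueous concentration by the same factor. Δn_aq = 1 − 2 = -1, so the system shifts toward the side with more dissolved moles — to the left.
Adding S₁ (aq), a product, drives the reaction to the left.
The forward reaction is exothermic. Lowering T favours the exothermic direction — shift to the right.
The individual effects push in opposite directions; without quantitative information the net direction cannot be determined.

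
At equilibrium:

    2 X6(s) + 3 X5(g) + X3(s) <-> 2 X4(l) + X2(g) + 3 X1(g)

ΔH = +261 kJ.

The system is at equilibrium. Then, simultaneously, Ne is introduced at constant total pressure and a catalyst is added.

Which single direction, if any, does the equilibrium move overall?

right

Adding inert gas at constant total pressure expands the volume and lowers every reacting partial pressure. With Δn_gas = 4 − 3 = +1, Q moves away from K toward the side with fewer gas moles, so the system shifts toward the side with more gas moles — to the right.
A catalyst speeds both forward and reverse rates equally; it changes neither Q nor K — no shift from this change.
Only the nonzero effect(s) matter; the net shift is to the right.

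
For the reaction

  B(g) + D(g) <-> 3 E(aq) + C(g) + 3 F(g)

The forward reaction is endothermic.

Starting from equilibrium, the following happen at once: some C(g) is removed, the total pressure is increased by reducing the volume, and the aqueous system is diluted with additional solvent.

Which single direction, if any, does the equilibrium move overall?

cannot be determined

Removing C (g), a product, drives the reaction to the right.
Gas moles: reactants 2, products 4 (Δn_gas = +2). Compression shifts the system toward the side with fewer moles of gas — to the left.
Dilution lowers every aqueous concentration by the same factor. Δn_aq = 3 − 0 = +3, so the system shifts toward the side with more dissolved moles — to the right.
The individual effects push in opposite directions; without quantitative information the net direction cannot be determined.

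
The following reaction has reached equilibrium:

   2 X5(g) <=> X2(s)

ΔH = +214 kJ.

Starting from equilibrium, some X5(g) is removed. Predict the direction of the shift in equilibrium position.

left

Removing X5 (g), a reactant, drives the reaction to the left.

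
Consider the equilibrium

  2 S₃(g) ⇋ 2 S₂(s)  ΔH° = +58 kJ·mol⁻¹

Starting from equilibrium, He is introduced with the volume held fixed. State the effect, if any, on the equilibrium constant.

The equilibrium constant depends only on temperature. This perturbation changes neither the position of equilibrium nor K.

unchanged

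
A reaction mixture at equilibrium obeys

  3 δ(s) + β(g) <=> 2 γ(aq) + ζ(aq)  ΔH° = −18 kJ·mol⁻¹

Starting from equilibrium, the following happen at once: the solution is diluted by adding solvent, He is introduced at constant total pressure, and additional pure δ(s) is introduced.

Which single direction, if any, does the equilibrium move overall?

Dilution lowers every aqueous concentration by the same factor. Δn_aq = 3 − 0 = +3, so the system shifts toward the side with more dissolved moles — to the right.
Adding inert gas at constant total pressure expands the volume and lowers every reacting partial pressure. With Δn_gas = 0 − 1 = -1, Q moves away from K toward the side with fewer gas moles, so the system shifts toward the side with more gas moles — to the left.
δ is a pure solid; its activity is 1 regardless of amount, so Q is unaffected — no shift from this change.
The individual effects push in opposite directions; without quantitative information the net direction cannot be determined.

cannot be determined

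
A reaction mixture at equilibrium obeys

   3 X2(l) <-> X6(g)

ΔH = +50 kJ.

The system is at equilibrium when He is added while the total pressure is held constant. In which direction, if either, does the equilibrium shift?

Adding inert gas at constant total pressure expands the volume and lowers every reacting partial pressure. With Δn_gas = 1 − 0 = +1, Q moves away from K toward the side with fewer gas moles, so the system shifts toward the side with more gas moles — to the right.

right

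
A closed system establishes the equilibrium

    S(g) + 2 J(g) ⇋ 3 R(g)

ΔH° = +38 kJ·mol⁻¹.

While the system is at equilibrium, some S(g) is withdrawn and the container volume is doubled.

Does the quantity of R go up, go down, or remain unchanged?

Removing S (g), a reactant, drives the reaction to the left.
Gas moles: reactants 3, products 3. Δn_gas = 0, so a volume change leaves Q equal to K — no shift from this change.
The net shift is to the left. R is a product, so its amount decreases.

decreases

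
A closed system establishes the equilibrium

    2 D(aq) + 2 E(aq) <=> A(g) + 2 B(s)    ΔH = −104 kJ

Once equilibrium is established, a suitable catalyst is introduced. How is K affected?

unchanged

The equilibrium constant depends only on temperature. This perturbation changes neither the position of equilibrium nor K.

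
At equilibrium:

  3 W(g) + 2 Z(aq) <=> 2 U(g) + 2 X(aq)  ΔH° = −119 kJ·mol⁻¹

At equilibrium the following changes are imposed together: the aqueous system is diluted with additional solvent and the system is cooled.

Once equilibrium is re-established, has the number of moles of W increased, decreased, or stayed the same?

decreases

Dilution scales every aqueous concentration by the same factor. Δn_aq = 2 − 2 = 0, so Q is unchanged — no shift.
The forward reaction is exothermic. Lowering T favours the exothermic direction — shift to the right.
The net shift is to the right. W is a reactant, so its amount decreases.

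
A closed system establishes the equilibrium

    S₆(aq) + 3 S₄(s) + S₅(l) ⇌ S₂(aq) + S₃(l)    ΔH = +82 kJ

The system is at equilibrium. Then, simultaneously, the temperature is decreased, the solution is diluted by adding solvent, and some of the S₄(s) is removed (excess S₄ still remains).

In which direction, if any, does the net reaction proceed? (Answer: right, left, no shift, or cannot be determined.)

The forward reaction is endothermic. Lowering T favours the exothermic direction — shift to the left.
Dilution scales every aqueous concentration by the same factor. Δn_aq = 1 − 1 = 0, so Q is unchanged — no shift.
S₄ is a pure solid; its activity is 1 regardless of amount, so Q is unaffected — no shift from this change.
Only the nonzero effect(s) matter; the net shift is to the left.

left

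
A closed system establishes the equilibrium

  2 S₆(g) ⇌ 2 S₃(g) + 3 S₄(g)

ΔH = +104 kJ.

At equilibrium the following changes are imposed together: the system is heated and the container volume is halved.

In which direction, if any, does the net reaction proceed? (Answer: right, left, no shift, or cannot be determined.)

The forward reaction is endothermic. Raising T favours the endothermic direction — shift to the right.
Gas moles: reactants 2, products 5 (Δn_gas = +3). Compression shifts the system toward the side with fewer moles of gas — to the left.
The individual effects push in opposite directions; without quantitative information the net direction cannot be determined.

cannot be determined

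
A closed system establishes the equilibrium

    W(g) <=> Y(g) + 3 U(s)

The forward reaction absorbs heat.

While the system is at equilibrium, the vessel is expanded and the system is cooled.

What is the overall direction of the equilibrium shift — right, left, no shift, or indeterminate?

left

Gas moles: reactants 1, products 1. Δn_gas = 0, so a volume change leaves Q equal to K — no shift from this change.
The forward reaction is endothermic. Lowering T favours the exothermic direction — shift to the left.
Only the nonzero effect(s) matter; the net shift is to the left.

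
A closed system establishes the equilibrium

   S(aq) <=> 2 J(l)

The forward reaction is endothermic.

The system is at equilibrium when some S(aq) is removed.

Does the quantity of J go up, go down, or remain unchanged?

Removing S (aq), a reactant, drives the reaction to the left.
The net shift is to the left. J is a product, so its amount decreases.

decreases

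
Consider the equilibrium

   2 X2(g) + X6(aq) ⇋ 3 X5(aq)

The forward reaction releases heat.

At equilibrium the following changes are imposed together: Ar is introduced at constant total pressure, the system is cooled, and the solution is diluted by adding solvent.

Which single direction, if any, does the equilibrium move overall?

cannot be determined

Adding inert gas at constant total pressure expands the volume and lowers every reacting partial pressure. With Δn_gas = 0 − 2 = -2, Q moves away from K toward the side with fewer gas moles, so the system shifts toward the side with more gas moles — to the left.
The forward reaction is exothermic. Lowering T favours the exothermic direction — shift to the right.
Dilution lowers every aqueous concentration by the same factor. Δn_aq = 3 − 1 = +2, so the system shifts toward the side with more dissolved moles — to the right.
The individual effects push in opposite directions; without quantitative information the net direction cannot be determined.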